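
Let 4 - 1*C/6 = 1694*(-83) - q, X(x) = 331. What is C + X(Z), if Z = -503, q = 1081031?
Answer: 7330153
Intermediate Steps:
C = 7329822 (C = 24 - 6*(1694*(-83) - 1*1081031) = 24 - 6*(-140602 - 1081031) = 24 - 6*(-1221633) = 24 + 7329798 = 7329822)
C + X(Z) = 7329822 + 331 = 7330153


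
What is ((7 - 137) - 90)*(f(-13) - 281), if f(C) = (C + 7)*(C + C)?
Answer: 27500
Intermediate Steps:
f(C) = 2*C*(7 + C) (f(C) = (7 + C)*(2*C) = 2*C*(7 + C))
((7 - 137) - 90)*(f(-13) - 281) = ((7 - 137) - 90)*(2*(-13)*(7 - 13) - 281) = (-130 - 90)*(2*(-13)*(-6) - 281) = -220*(156 - 281) = -220*(-125) = 27500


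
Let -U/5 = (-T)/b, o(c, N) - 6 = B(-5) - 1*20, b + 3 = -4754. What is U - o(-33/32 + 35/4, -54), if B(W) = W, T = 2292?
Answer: 78923/4757 ≈ 16.591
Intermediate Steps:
b = -4757 (b = -3 - 4754 = -4757)
o(c, N) = -19 (o(c, N) = 6 + (-5 - 1*20) = 6 + (-5 - 20) = 6 - 25 = -19)
U = -11460/4757 (U = -5*(-1*2292)/(-4757) = -(-11460)*(-1)/4757 = -5*2292/4757 = -11460/4757 ≈ -2.4091)
U - o(-33/32 + 35/4, -54) = -11460/4757 - 1*(-19) = -11460/4757 + 19 = 78923/4757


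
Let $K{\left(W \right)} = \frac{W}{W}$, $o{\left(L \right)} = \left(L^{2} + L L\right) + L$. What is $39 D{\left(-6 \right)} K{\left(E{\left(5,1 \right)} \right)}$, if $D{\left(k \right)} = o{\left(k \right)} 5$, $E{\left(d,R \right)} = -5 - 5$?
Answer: $12870$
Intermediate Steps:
$E{\left(d,R \right)} = -10$
$o{\left(L \right)} = L + 2 L^{2}$ ($o{\left(L \right)} = \left(L^{2} + L^{2}\right) + L = 2 L^{2} + L = L + 2 L^{2}$)
$D{\left(k \right)} = 5 k \left(1 + 2 k\right)$ ($D{\left(k \right)} = k \left(1 + 2 k\right) 5 = 5 k \left(1 + 2 k\right)$)
$K{\left(W \right)} = 1$
$39 D{\left(-6 \right)} K{\left(E{\left(5,1 \right)} \right)} = 39 \cdot 5 \left(-6\right) \left(1 + 2 \left(-6\right)\right) 1 = 39 \cdot 5 \left(-6\right) \left(1 - 12\right) 1 = 39 \cdot 5 \left(-6\right) \left(-11\right) 1 = 39 \cdot 330 \cdot 1 = 12870 \cdot 1 = 12870$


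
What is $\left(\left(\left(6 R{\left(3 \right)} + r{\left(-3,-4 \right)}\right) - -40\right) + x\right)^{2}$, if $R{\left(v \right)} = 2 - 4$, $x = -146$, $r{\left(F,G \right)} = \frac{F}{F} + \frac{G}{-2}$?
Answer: $13225$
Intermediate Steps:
$r{\left(F,G \right)} = 1 - \frac{G}{2}$ ($r{\left(F,G \right)} = 1 + G \left(- \frac{1}{2}\right) = 1 - \frac{G}{2}$)
$R{\left(v \right)} = -2$
$\left(\left(\left(6 R{\left(3 \right)} + r{\left(-3,-4 \right)}\right) - -40\right) + x\right)^{2} = \left(\left(\left(6 \left(-2\right) + \left(1 - -2\right)\right) - -40\right) - 146\right)^{2} = \left(\left(\left(-12 + \left(1 + 2\right)\right) + 40\right) - 146\right)^{2} = \left(\left(\left(-12 + 3\right) + 40\right) - 146\right)^{2} = \left(\left(-9 + 40\right) - 146\right)^{2} = \left(31 - 146\right)^{2} = \left(-115\right)^{2} = 13225$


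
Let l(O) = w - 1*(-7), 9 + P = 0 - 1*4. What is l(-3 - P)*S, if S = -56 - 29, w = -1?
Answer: -510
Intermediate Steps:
S = -85
P = -13 (P = -9 + (0 - 1*4) = -9 + (0 - 4) = -9 - 4 = -13)
l(O) = 6 (l(O) = -1 - 1*(-7) = -1 + 7 = 6)
l(-3 - P)*S = 6*(-85) = -510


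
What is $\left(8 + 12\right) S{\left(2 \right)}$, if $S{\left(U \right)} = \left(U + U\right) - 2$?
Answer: $40$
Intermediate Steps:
$S{\left(U \right)} = -2 + 2 U$ ($S{\left(U \right)} = 2 U - 2 = -2 + 2 U$)
$\left(8 + 12\right) S{\left(2 \right)} = \left(8 + 12\right) \left(-2 + 2 \cdot 2\right) = 20 \left(-2 + 4\right) = 20 \cdot 2 = 40$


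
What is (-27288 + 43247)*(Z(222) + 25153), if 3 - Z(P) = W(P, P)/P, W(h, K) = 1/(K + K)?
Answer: 39571563071113/98568 ≈ 4.0146e+8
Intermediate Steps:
W(h, K) = 1/(2*K)
Z(P) = 3 - 1/(2*P²) (Z(P) = 3 - 1/(2*P)/P = 3 - 1/(2*P²))
(-27288 + 43247)*(Z(222) + 25153) = (-27288 + 43247)*((3 - ½/222²) + 25153) = 15959*((3 - ½*1/49284) + 25153) = 15959*((3 - 1/98568) + 25153) = 15959*(295703/98568 + 25153) = 15959*(2479576607/98568) = 39571563071113/98568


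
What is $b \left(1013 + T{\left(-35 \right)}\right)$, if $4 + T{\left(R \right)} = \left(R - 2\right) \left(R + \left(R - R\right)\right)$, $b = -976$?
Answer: $-2248704$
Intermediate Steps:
$T{\left(R \right)} = -4 + R \left(-2 + R\right)$ ($T{\left(R \right)} = -4 + \left(R - 2\right) \left(R + \left(R - R\right)\right) = -4 + \left(-2 + R\right) \left(R + 0\right) = -4 + \left(-2 + R\right) R = -4 + R \left(-2 + R\right)$)
$b \left(1013 + T{\left(-35 \right)}\right) = - 976 \left(1013 - \left(-66 - 1225\right)\right) = - 976 \left(1013 + \left(-4 + 1225 + 70\right)\right) = - 976 \left(1013 + 1291\right) = \left(-976\right) 2304 = -2248704$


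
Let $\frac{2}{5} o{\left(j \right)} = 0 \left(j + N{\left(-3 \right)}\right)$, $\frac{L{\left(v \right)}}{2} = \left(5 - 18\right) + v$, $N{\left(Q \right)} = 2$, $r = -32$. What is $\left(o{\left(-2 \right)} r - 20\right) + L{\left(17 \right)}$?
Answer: $-12$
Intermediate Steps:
$L{\left(v \right)} = -26 + 2 v$ ($L{\left(v \right)} = 2 \left(\left(5 - 18\right) + v\right) = 2 \left(-13 + v\right) = -26 + 2 v$)
$o{\left(j \right)} = 0$ ($o{\left(j \right)} = \frac{5 \cdot 0 \left(j + 2\right)}{2} = \frac{5 \cdot 0 \left(2 + j\right)}{2} = \frac{5}{2} \cdot 0 = 0$)
$\left(o{\left(-2 \right)} r - 20\right) + L{\left(17 \right)} = \left(0 \left(-32\right) - 20\right) + \left(-26 + 2 \cdot 17\right) = \left(0 - 20\right) + \left(-26 + 34\right) = -20 + 8 = -12$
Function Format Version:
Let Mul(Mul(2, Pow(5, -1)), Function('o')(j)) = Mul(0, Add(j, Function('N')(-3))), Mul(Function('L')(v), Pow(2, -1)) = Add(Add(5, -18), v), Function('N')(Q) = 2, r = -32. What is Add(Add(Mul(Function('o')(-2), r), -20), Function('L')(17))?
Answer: -12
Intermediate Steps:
Function('L')(v) = Add(-26, Mul(2, v)) (Function('L')(v) = Mul(2, Add(Add(5, -18), v)) = Mul(2, Add(-13, v)) = Add(-26, Mul(2, v)))
Function('o')(j) = 0 (Function('o')(j) = Mul(Rational(5, 2), Mul(0, Add(j, 2))) = Mul(Rational(5, 2), Mul(0, Add(2, j))) = Mul(Rational(5, 2), 0) = 0)
Add(Add(Mul(Function('o')(-2), r), -20), Function('L')(17)) = Add(Add(Mul(0, -32), -20), Add(-26, Mul(2, 17))) = Add(Add(0, -20), Add(-26, 34)) = Add(-20, 8) = -12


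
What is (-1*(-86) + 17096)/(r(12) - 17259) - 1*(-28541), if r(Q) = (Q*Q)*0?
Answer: 44779267/1569 ≈ 28540.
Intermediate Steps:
r(Q) = 0 (r(Q) = Q²*0 = 0)
(-1*(-86) + 17096)/(r(12) - 17259) - 1*(-28541) = (-1*(-86) + 17096)/(0 - 17259) - 1*(-28541) = (86 + 17096)/(-17259) + 28541 = 17182*(-1/17259) + 28541 = -1562/1569 + 28541 = 44779267/1569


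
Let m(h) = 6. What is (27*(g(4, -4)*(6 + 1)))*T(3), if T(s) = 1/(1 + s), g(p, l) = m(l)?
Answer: 567/2 ≈ 283.50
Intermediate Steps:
g(p, l) = 6
(27*(g(4, -4)*(6 + 1)))*T(3) = (27*(6*(6 + 1)))/(1 + 3) = (27*(6*7))/4 = (27*42)*(1/4) = 1134*(1/4) = 567/2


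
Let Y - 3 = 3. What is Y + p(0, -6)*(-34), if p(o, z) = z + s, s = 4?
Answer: 74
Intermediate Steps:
Y = 6 (Y = 3 + 3 = 6)
p(o, z) = 4 + z (p(o, z) = z + 4 = 4 + z)
Y + p(0, -6)*(-34) = 6 + (4 - 6)*(-34) = 6 - 2*(-34) = 6 + 68 = 74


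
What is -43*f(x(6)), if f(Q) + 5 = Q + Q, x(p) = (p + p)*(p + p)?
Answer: -12169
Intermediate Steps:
x(p) = 4*p² (x(p) = (2*p)*(2*p) = 4*p²)
f(Q) = -5 + 2*Q (f(Q) = -5 + (Q + Q) = -5 + 2*Q)
-43*f(x(6)) = -43*(-5 + 2*(4*6²)) = -43*(-5 + 2*(4*36)) = -43*(-5 + 2*144) = -43*(-5 + 288) = -43*283 = -12169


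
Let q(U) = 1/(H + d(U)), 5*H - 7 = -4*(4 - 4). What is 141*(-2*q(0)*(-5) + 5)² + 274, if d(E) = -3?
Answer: 7909/16 ≈ 494.31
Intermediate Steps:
H = 7/5 (H = 7/5 + (-4*(4 - 4))/5 = 7/5 + (-4*0)/5 = 7/5 + (⅕)*0 = 7/5 + 0 = 7/5 ≈ 1.4000)
q(U) = -5/8 (q(U) = 1/(7/5 - 3) = 1/(-8/5) = -5/8)
141*(-2*q(0)*(-5) + 5)² + 274 = 141*(-2*(-5/8)*(-5) + 5)² + 274 = 141*((5/4)*(-5) + 5)² + 274 = 141*(-25/4 + 5)² + 274 = 141*(-5/4)² + 274 = 141*(25/16) + 274 = 3525/16 + 274 = 7909/16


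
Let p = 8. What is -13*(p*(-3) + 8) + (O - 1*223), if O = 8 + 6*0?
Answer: -7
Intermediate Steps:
O = 8 (O = 8 + 0 = 8)
-13*(p*(-3) + 8) + (O - 1*223) = -13*(8*(-3) + 8) + (8 - 1*223) = -13*(-24 + 8) + (8 - 223) = -13*(-16) - 215 = 208 - 215 = -7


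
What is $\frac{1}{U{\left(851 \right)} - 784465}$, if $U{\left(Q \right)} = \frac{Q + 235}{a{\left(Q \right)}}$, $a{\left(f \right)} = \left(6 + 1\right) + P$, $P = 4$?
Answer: $- \frac{11}{8628029} \approx -1.2749 \cdot 10^{-6}$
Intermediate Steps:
$a{\left(f \right)} = 11$ ($a{\left(f \right)} = \left(6 + 1\right) + 4 = 7 + 4 = 11$)
$U{\left(Q \right)} = \frac{235}{11} + \frac{Q}{11}$ ($U{\left(Q \right)} = \frac{Q + 235}{11} = \left(235 + Q\right) \frac{1}{11} = \frac{235}{11} + \frac{Q}{11}$)
$\frac{1}{U{\left(851 \right)} - 784465} = \frac{1}{\left(\frac{235}{11} + \frac{1}{11} \cdot 851\right) - 784465} = \frac{1}{\left(\frac{235}{11} + \frac{851}{11}\right) - 784465} = \frac{1}{\frac{1086}{11} - 784465} = \frac{1}{- \frac{8628029}{11}} = - \frac{11}{8628029}$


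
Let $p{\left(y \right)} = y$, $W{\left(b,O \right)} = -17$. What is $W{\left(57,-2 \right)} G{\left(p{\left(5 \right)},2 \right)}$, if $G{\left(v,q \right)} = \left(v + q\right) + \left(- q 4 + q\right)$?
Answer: $-17$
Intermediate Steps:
$G{\left(v,q \right)} = v - 2 q$ ($G{\left(v,q \right)} = \left(q + v\right) + \left(- 4 q + q\right) = \left(q + v\right) - 3 q = v - 2 q$)
$W{\left(57,-2 \right)} G{\left(p{\left(5 \right)},2 \right)} = - 17 \left(5 - 4\right) = \left(-17\right) 1 = -17$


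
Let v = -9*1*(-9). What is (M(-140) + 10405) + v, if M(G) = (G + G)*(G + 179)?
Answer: -434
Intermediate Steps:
M(G) = 2*G*(179 + G) (M(G) = (2*G)*(179 + G) = 2*G*(179 + G))
v = 81 (v = -9*(-9) = 81)
(M(-140) + 10405) + v = (2*(-140)*(179 - 140) + 10405) + 81 = (2*(-140)*39 + 10405) + 81 = (-10920 + 10405) + 81 = -515 + 81 = -434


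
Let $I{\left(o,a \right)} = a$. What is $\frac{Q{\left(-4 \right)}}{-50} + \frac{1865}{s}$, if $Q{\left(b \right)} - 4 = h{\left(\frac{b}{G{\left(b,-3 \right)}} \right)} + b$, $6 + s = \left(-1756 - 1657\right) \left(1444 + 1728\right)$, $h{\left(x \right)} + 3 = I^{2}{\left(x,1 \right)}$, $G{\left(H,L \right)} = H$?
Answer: $\frac{10779417}{270651050} \approx 0.039828$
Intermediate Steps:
$h{\left(x \right)} = -2$ ($h{\left(x \right)} = -3 + 1^{2} = -3 + 1 = -2$)
$s = -10826042$ ($s = -6 + \left(-1756 - 1657\right) \left(1444 + 1728\right) = -6 - 10826036 = -10826042$)
$Q{\left(b \right)} = 2 + b$ ($Q{\left(b \right)} = 4 + \left(-2 + b\right) = 2 + b$)
$\frac{Q{\left(-4 \right)}}{-50} + \frac{1865}{s} = \frac{2 - 4}{-50} + \frac{1865}{-10826042} = \left(-2\right) \left(- \frac{1}{50}\right) + 1865 \left(- \frac{1}{10826042}\right) = \frac{1}{25} - \frac{1865}{10826042} = \frac{10779417}{270651050}$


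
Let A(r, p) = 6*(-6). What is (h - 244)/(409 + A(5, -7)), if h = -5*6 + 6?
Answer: -268/373 ≈ -0.71850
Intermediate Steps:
A(r, p) = -36
h = -24 (h = -30 + 6 = -24)
(h - 244)/(409 + A(5, -7)) = (-24 - 244)/(409 - 36) = -268/373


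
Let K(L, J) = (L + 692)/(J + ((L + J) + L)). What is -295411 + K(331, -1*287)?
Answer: -2363195/8 ≈ -2.9540e+5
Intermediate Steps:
K(L, J) = (692 + L)/(2*J + 2*L) (K(L, J) = (692 + L)/(J + ((J + L) + L)) = (692 + L)/(J + (J + 2*L)) = (692 + L)/(2*J + 2*L))
-295411 + K(331, -1*287) = -295411 + (346 + (1/2)*331)/(-1*287 + 331) = -295411 + (346 + 331/2)/(-287 + 331) = -295411 + (1023/2)/44 = -295411 + (1/44)*(1023/2) = -295411 + 93/8 = -2363195/8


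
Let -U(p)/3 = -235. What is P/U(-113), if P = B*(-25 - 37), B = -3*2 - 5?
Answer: 682/705 ≈ 0.96738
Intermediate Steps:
U(p) = 705 (U(p) = -3*(-235) = 705)
B = -11 (B = -6 - 5 = -11)
P = 682 (P = -11*(-25 - 37) = -11*(-62) = 682)
P/U(-113) = 682/705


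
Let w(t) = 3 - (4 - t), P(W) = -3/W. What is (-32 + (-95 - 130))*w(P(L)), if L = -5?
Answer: 514/5 ≈ 102.80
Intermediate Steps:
w(t) = -1 + t (w(t) = 3 + (-4 + t) = -1 + t)
(-32 + (-95 - 130))*w(P(L)) = (-32 + (-95 - 130))*(-1 - 3/(-5)) = (-32 - 225)*(-1 - 3*(-⅕)) = -257*(-1 + ⅗) = -257*(-⅖) = 514/5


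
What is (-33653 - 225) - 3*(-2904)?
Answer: -25166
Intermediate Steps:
(-33653 - 225) - 3*(-2904) = -33878 + 8712 = -25166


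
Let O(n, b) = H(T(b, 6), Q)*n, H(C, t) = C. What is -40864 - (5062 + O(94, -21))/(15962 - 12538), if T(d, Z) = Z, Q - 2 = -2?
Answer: -69961981/1712 ≈ -40866.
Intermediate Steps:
Q = 0 (Q = 2 - 2 = 0)
O(n, b) = 6*n
-40864 - (5062 + O(94, -21))/(15962 - 12538) = -40864 - (5062 + 6*94)/(15962 - 12538) = -40864 - (5062 + 564)/3424 = -40864 - 5626/3424 = -40864 - 1*2813/1712 = -40864 - 2813/1712 = -69961981/1712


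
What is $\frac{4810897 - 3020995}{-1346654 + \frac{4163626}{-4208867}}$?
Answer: $- \frac{3766729730517}{2833945872322} \approx -1.3291$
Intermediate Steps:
$\frac{4810897 - 3020995}{-1346654 + \frac{4163626}{-4208867}} = \frac{1789902}{-1346654 + 4163626 \left(- \frac{1}{4208867}\right)} = \frac{1789902}{-1346654 - \frac{4163626}{4208867}} = \frac{1789902}{- \frac{5667891744644}{4208867}} = 1789902 \left(- \frac{4208867}{5667891744644}\right) = - \frac{3766729730517}{2833945872322}$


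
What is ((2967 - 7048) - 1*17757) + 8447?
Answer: -13391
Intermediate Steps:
((2967 - 7048) - 1*17757) + 8447 = (-4081 - 17757) + 8447 = -21838 + 8447 = -13391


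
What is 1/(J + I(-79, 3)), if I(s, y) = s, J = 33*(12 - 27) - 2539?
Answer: -1/3113 ≈ -0.00032123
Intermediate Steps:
J = -3034 (J = 33*(-15) - 2539 = -495 - 2539 = -3034)
1/(J + I(-79, 3)) = 1/(-3034 - 79) = 1/(-3113) = -1/3113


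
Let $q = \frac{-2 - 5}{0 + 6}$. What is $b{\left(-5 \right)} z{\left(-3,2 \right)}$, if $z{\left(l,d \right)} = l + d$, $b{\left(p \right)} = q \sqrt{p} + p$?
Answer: $5 + \frac{7 i \sqrt{5}}{6} \approx 5.0 + 2.6087 i$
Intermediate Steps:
$q = - \frac{7}{6} \approx -1.1667$
$b{\left(p \right)} = p - \frac{7 \sqrt{p}}{6}$ ($b{\left(p \right)} = - \frac{7 \sqrt{p}}{6} + p = p - \frac{7 \sqrt{p}}{6}$)
$z{\left(l,d \right)} = d + l$
$b{\left(-5 \right)} z{\left(-3,2 \right)} = \left(-5 - \frac{7 \sqrt{-5}}{6}\right) \left(2 - 3\right) = \left(-5 - \frac{7 i \sqrt{5}}{6}\right) \left(-1\right) = 5 + \frac{7 i \sqrt{5}}{6}$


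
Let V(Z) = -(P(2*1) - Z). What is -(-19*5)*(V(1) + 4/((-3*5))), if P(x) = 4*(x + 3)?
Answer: -5491/3 ≈ -1830.3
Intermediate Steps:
P(x) = 12 + 4*x (P(x) = 4*(3 + x) = 12 + 4*x)
V(Z) = -20 + Z (V(Z) = -((12 + 4*(2*1)) - Z) = -((12 + 4*2) - Z) = -((12 + 8) - Z) = -(20 - Z) = -20 + Z)
-(-19*5)*(V(1) + 4/((-3*5))) = -(-19*5)*((-20 + 1) + 4/((-3*5))) = -(-95)*(-19 + 4/(-15)) = -(-95)*(-19 + 4*(-1/15)) = -(-95)*(-19 - 4/15) = -(-95)*(-289)/15 = -1*5491/3 = -5491/3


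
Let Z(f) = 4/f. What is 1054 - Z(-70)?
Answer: 36892/35 ≈ 1054.1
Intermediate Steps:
1054 - Z(-70) = 1054 - 4/(-70) = 1054 - 4*(-1)/70 = 1054 - 1*(-2/35) = 1054 + 2/35 = 36892/35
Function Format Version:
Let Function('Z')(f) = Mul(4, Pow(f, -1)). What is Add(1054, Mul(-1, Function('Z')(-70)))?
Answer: Rational(36892, 35) ≈ 1054.1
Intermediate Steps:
Add(1054, Mul(-1, Function('Z')(-70))) = Add(1054, Mul(-1, Mul(4, Pow(-70, -1)))) = Add(1054, Mul(-1, Mul(4, Rational(-1, 70)))) = Add(1054, Mul(-1, Rational(-2, 35))) = Add(1054, Rational(2, 35)) = Rational(36892, 35)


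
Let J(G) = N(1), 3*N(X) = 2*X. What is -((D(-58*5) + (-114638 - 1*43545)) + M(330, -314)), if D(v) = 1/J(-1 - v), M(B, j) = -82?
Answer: 316527/2 ≈ 1.5826e+5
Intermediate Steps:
N(X) = 2*X/3 (N(X) = (2*X)/3 = 2*X/3)
J(G) = ⅔ (J(G) = (⅔)*1 = ⅔)
D(v) = 3/2 (D(v) = 1/(⅔) = 3/2)
-((D(-58*5) + (-114638 - 1*43545)) + M(330, -314)) = -((3/2 + (-114638 - 1*43545)) - 82) = -((3/2 + (-114638 - 43545)) - 82) = -((3/2 - 158183) - 82) = -(-316363/2 - 82) = -1*(-316527/2) = 316527/2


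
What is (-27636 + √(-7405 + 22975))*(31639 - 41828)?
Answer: 281583204 - 30567*√1730 ≈ 2.8031e+8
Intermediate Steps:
(-27636 + √(-7405 + 22975))*(31639 - 41828) = (-27636 + √15570)*(-10189) = (-27636 + 3*√1730)*(-10189) = 281583204 - 30567*√1730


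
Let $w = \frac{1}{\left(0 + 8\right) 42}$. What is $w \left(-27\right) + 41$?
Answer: $\frac{4583}{112} \approx 40.92$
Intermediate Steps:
$w = \frac{1}{336}$ ($w = \frac{1}{8} \cdot \frac{1}{42} = \frac{1}{336} \approx 0.0029762$)
$w \left(-27\right) + 41 = \frac{1}{336} \left(-27\right) + 41 = - \frac{9}{112} + 41 = \frac{4583}{112}$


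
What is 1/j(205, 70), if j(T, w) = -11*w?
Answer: -1/770 ≈ -0.0012987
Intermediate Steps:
1/j(205, 70) = 1/(-11*70) = 1/(-770) = -1/770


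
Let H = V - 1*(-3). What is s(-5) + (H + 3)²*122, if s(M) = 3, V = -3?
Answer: 1101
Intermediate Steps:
H = 0 (H = -3 - 1*(-3) = -3 + 3 = 0)
s(-5) + (H + 3)²*122 = 3 + (0 + 3)²*122 = 3 + 3²*122 = 3 + 9*122 = 3 + 1098 = 1101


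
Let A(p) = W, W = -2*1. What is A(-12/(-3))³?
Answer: -8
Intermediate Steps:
W = -2
A(p) = -2
A(-12/(-3))³ = (-2)³ = -8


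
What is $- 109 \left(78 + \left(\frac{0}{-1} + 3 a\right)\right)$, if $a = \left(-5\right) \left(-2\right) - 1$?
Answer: $-11445$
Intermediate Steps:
$a = 9$ ($a = 10 - 1 = 9$)
$- 109 \left(78 + \left(\frac{0}{-1} + 3 a\right)\right) = - 109 \left(78 + \left(\frac{0}{-1} + 3 \cdot 9\right)\right) = - 109 \left(78 + \left(0 \left(-1\right) + 27\right)\right) = - 109 \left(78 + \left(0 + 27\right)\right) = - 109 \left(78 + 27\right) = \left(-109\right) 105 = -11445$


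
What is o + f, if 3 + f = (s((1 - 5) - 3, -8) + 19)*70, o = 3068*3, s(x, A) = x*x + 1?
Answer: 14031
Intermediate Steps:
s(x, A) = 1 + x² (s(x, A) = x² + 1 = 1 + x²)
o = 9204
f = 4827 (f = -3 + ((1 + ((1 - 5) - 3)²) + 19)*70 = -3 + ((1 + (-4 - 3)²) + 19)*70 = -3 + ((1 + (-7)²) + 19)*70 = -3 + ((1 + 49) + 19)*70 = -3 + (50 + 19)*70 = -3 + 69*70 = -3 + 4830 = 4827)
o + f = 9204 + 4827 = 14031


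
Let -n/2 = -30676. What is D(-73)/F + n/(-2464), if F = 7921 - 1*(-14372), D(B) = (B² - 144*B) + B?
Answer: -18456497/762916 ≈ -24.192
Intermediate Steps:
D(B) = B² - 143*B
F = 22293 (F = 7921 + 14372 = 22293)
n = 61352 (n = -2*(-30676) = 61352)
D(-73)/F + n/(-2464) = -73*(-143 - 73)/22293 + 61352/(-2464) = -73*(-216)*(1/22293) + 61352*(-1/2464) = 15768*(1/22293) - 7669/308 = 1752/2477 - 7669/308 = -18456497/762916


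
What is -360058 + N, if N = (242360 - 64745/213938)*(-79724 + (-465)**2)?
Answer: 7077492849488031/213938 ≈ 3.3082e+10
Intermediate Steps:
N = 7077569879576435/213938 (N = (242360 - 64745*1/213938)*(-79724 + 216225) = (242360 - 64745/213938)*136501 = (51849948935/213938)*136501 = 7077569879576435/213938 ≈ 3.3082e+10)
-360058 + N = -360058 + 7077569879576435/213938 = 7077492849488031/213938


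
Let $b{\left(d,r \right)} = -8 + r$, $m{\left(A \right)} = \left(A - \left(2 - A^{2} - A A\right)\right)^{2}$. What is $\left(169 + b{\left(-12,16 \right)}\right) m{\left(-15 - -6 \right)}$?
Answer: $4035777$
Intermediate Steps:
$m{\left(A \right)} = \left(-2 + A + 2 A^{2}\right)^{2}$ ($m{\left(A \right)} = \left(A + \left(\left(A^{2} + A^{2}\right) - 2\right)\right)^{2} = \left(A + \left(2 A^{2} - 2\right)\right)^{2} = \left(A + \left(-2 + 2 A^{2}\right)\right)^{2} = \left(-2 + A + 2 A^{2}\right)^{2}$)
$\left(169 + b{\left(-12,16 \right)}\right) m{\left(-15 - -6 \right)} = \left(169 + \left(-8 + 16\right)\right) \left(-2 - 9 + 2 \left(-15 - -6\right)^{2}\right)^{2} = \left(169 + 8\right) \left(-2 + \left(-15 + 6\right) + 2 \left(-15 + 6\right)^{2}\right)^{2} = 177 \left(-2 - 9 + 2 \left(-9\right)^{2}\right)^{2} = 177 \left(-2 - 9 + 2 \cdot 81\right)^{2} = 177 \left(-2 - 9 + 162\right)^{2} = 177 \cdot 151^{2} = 177 \cdot 22801 = 4035777$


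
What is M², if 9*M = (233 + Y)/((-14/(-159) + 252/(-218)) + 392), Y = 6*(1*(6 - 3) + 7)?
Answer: 2865101260921/413135381335824 ≈ 0.0069350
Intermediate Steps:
Y = 60 (Y = 6*(1*3 + 7) = 6*(3 + 7) = 6*10 = 60)
M = 1692661/20325732 (M = ((233 + 60)/((-14/(-159) + 252/(-218)) + 392))/9 = (293/((-14*(-1/159) + 252*(-1/218)) + 392))/9 = (293/((14/159 - 126/109) + 392))/9 = (293/(-18508/17331 + 392))/9 = (293/(6775244/17331))/9 = (293*(17331/6775244))/9 = (⅑)*(5077983/6775244) = 1692661/20325732 ≈ 0.083277)
M² = (1692661/20325732)² = 2865101260921/413135381335824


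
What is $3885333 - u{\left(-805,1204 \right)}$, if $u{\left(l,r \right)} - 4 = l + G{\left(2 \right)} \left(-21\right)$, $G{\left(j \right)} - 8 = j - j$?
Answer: $3886302$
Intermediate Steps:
$G{\left(j \right)} = 8$ ($G{\left(j \right)} = 8 + \left(j - j\right) = 8 + 0 = 8$)
$u{\left(l,r \right)} = -164 + l$ ($u{\left(l,r \right)} = 4 + \left(l + 8 \left(-21\right)\right) = 4 + \left(l - 168\right) = 4 + \left(-168 + l\right) = -164 + l$)
$3885333 - u{\left(-805,1204 \right)} = 3885333 - \left(-164 - 805\right) = 3885333 - -969 = 3885333 + 969 = 3886302$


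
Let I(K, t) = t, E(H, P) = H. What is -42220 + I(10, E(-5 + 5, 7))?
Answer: -42220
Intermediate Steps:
-42220 + I(10, E(-5 + 5, 7)) = -42220 + (-5 + 5) = -42220 + 0 = -42220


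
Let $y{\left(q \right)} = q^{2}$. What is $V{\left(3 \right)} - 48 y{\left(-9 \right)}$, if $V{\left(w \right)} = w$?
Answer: $-3885$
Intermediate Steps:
$V{\left(3 \right)} - 48 y{\left(-9 \right)} = 3 - 48 \left(-9\right)^{2} = 3 - 3888 = -3885$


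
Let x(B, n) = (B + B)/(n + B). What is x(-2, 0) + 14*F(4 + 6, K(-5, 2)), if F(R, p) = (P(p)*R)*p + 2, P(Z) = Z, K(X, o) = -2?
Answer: 590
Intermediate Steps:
x(B, n) = 2*B/(B + n) (x(B, n) = (2*B)/(B + n) = 2*B/(B + n))
F(R, p) = 2 + R*p² (F(R, p) = (p*R)*p + 2 = (R*p)*p + 2 = R*p² + 2 = 2 + R*p²)
x(-2, 0) + 14*F(4 + 6, K(-5, 2)) = 2*(-2)/(-2 + 0) + 14*(2 + (4 + 6)*(-2)²) = 2*(-2)/(-2) + 14*(2 + 10*4) = 2*(-2)*(-½) + 14*(2 + 40) = 2 + 14*42 = 2 + 588 = 590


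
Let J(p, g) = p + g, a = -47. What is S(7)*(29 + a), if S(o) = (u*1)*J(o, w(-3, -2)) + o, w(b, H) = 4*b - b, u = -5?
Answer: -306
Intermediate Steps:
w(b, H) = 3*b
J(p, g) = g + p
S(o) = 45 - 4*o (S(o) = (-5*1)*(3*(-3) + o) + o = -5*(-9 + o) + o = (45 - 5*o) + o = 45 - 4*o)
S(7)*(29 + a) = (45 - 4*7)*(29 - 47) = (45 - 28)*(-18) = 17*(-18) = -306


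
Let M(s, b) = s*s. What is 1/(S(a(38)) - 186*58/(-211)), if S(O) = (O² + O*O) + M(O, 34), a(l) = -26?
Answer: 211/438696 ≈ 0.00048097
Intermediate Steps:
M(s, b) = s²
S(O) = 3*O² (S(O) = (O² + O*O) + O² = (O² + O²) + O² = 2*O² + O² = 3*O²)
1/(S(a(38)) - 186*58/(-211)) = 1/(3*(-26)² - 186*58/(-211)) = 1/(3*676 - 10788*(-1/211)) = 1/(2028 + 10788/211) = 1/(438696/211) = 211/438696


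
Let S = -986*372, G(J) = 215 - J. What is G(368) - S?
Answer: 366639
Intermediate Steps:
S = -366792
G(368) - S = (215 - 1*368) - 1*(-366792) = (215 - 368) + 366792 = -153 + 366792 = 366639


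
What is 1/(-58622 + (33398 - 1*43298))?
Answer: -1/68522 ≈ -1.4594e-5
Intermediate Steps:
1/(-58622 + (33398 - 1*43298)) = 1/(-58622 + (33398 - 43298)) = 1/(-58622 - 9900) = 1/(-68522) = -1/68522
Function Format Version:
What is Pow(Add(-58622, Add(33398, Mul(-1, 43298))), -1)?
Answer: Rational(-1, 68522) ≈ -1.4594e-5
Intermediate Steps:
Pow(Add(-58622, Add(33398, Mul(-1, 43298))), -1) = Pow(Add(-58622, Add(33398, -43298)), -1) = Pow(Add(-58622, -9900), -1) = Pow(-68522, -1) = Rational(-1, 68522)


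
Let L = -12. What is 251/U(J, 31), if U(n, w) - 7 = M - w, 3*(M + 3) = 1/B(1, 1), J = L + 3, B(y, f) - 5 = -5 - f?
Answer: -753/82 ≈ -9.1829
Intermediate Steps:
B(y, f) = -f (B(y, f) = 5 + (-5 - f) = -f)
J = -9 (J = -12 + 3 = -9)
M = -10/3 (M = -3 + 1/(3*((-1*1))) = -3 + (⅓)/(-1) = -3 + (⅓)*(-1) = -3 - ⅓ = -10/3 ≈ -3.3333)
U(n, w) = 11/3 - w (U(n, w) = 7 + (-10/3 - w) = 11/3 - w)
251/U(J, 31) = 251/(11/3 - 1*31) = 251/(11/3 - 31) = 251/(-82/3) = 251*(-3/82) = -753/82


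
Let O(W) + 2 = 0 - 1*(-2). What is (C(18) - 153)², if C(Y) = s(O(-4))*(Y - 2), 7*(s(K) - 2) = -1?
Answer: 744769/49 ≈ 15199.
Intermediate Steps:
O(W) = 0 (O(W) = -2 + (0 - 1*(-2)) = -2 + (0 + 2) = -2 + 2 = 0)
s(K) = 13/7 (s(K) = 2 + (⅐)*(-1) = 2 - ⅐ = 13/7)
C(Y) = -26/7 + 13*Y/7 (C(Y) = 13*(Y - 2)/7 = 13*(-2 + Y)/7 = -26/7 + 13*Y/7)
(C(18) - 153)² = ((-26/7 + (13/7)*18) - 153)² = ((-26/7 + 234/7) - 153)² = (208/7 - 153)² = (-863/7)² = 744769/49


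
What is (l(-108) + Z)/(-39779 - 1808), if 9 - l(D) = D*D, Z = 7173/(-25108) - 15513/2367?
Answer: 17771039525/63372868188 ≈ 0.28042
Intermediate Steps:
Z = -135492965/19810212 (Z = 7173*(-1/25108) - 15513*1/2367 = -7173/25108 - 5171/789 = -135492965/19810212 ≈ -6.8396)
l(D) = 9 - D**2 (l(D) = 9 - D*D = 9 - D**2)
(l(-108) + Z)/(-39779 - 1808) = ((9 - 1*(-108)**2) - 135492965/19810212)/(-39779 - 1808) = ((9 - 1*11664) - 135492965/19810212)/(-41587) = ((9 - 11664) - 135492965/19810212)*(-1/41587) = (-11655 - 135492965/19810212)*(-1/41587) = -231023513825/19810212*(-1/41587) = 17771039525/63372868188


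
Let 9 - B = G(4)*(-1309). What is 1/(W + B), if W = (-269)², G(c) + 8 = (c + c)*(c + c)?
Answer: 1/145674 ≈ 6.8646e-6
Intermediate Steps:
G(c) = -8 + 4*c² (G(c) = -8 + (c + c)*(c + c) = -8 + (2*c)*(2*c) = -8 + 4*c²)
B = 73313 (B = 9 - (-8 + 4*4²)*(-1309) = 9 - (-8 + 4*16)*(-1309) = 9 - (-8 + 64)*(-1309) = 9 - 56*(-1309) = 9 - 1*(-73304) = 9 + 73304 = 73313)
W = 72361
1/(W + B) = 1/(72361 + 73313) = 1/145674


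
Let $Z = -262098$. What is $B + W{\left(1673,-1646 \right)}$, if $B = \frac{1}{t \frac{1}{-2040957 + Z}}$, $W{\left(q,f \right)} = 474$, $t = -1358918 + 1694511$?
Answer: $\frac{156768027}{335593} \approx 467.14$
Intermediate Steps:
$t = 335593$
$B = - \frac{2303055}{335593}$ ($B = \frac{1}{335593 \frac{1}{-2040957 - 262098}} = \frac{1}{335593 \frac{1}{-2303055}} = \frac{1}{335593 \left(- \frac{1}{2303055}\right)} = \frac{1}{- \frac{335593}{2303055}} = - \frac{2303055}{335593} \approx -6.8626$)
$B + W{\left(1673,-1646 \right)} = - \frac{2303055}{335593} + 474 = \frac{156768027}{335593}$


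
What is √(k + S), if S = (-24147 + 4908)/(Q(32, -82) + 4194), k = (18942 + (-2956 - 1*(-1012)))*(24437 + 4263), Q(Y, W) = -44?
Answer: √336074763946326/830 ≈ 22087.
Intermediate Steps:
k = 487842600 (k = (18942 + (-2956 + 1012))*28700 = (18942 - 1944)*28700 = 16998*28700 = 487842600)
S = -19239/4150 (S = (-24147 + 4908)/(-44 + 4194) = -19239/4150 ≈ -4.6359)
√(k + S) = √(487842600 - 19239/4150) = √(2024546770761/4150) = √336074763946326/830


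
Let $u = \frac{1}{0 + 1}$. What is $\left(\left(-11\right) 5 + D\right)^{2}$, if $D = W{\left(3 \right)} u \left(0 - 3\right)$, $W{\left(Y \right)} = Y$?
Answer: $4096$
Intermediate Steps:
$u = 1$ ($u = 1^{-1} = 1$)
$D = -9$ ($D = 3 \cdot 1 \left(0 - 3\right) = 3 \left(-3\right) = -9$)
$\left(\left(-11\right) 5 + D\right)^{2} = \left(\left(-11\right) 5 - 9\right)^{2} = \left(-55 - 9\right)^{2} = \left(-64\right)^{2} = 4096$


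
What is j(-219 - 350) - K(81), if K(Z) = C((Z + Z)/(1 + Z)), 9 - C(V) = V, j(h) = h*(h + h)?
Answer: 26548114/41 ≈ 6.4752e+5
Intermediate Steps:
j(h) = 2*h² (j(h) = h*(2*h) = 2*h²)
C(V) = 9 - V
K(Z) = 9 - 2*Z/(1 + Z) (K(Z) = 9 - (Z + Z)/(1 + Z) = 9 - 2*Z/(1 + Z))
j(-219 - 350) - K(81) = 2*(-219 - 350)² - (9 + 7*81)/(1 + 81) = 2*(-569)² - (9 + 567)/82 = 2*323761 - 576/82 = 647522 - 1*288/41 = 647522 - 288/41 = 26548114/41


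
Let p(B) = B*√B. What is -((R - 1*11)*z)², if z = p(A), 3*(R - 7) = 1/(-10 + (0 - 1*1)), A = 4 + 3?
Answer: -6067327/1089 ≈ -5571.5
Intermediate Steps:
A = 7
p(B) = B^(3/2)
R = 230/33 (R = 7 + 1/(3*(-10 + (0 - 1*1))) = 7 + 1/(3*(-10 + (0 - 1))) = 7 + 1/(3*(-10 - 1)) = 7 + (⅓)/(-11) = 7 + (⅓)*(-1/11) = 7 - 1/33 = 230/33 ≈ 6.9697)
z = 7*√7 (z = 7^(3/2) = 7*√7 ≈ 18.520)
-((R - 1*11)*z)² = -((230/33 - 1*11)*(7*√7))² = -((230/33 - 11)*(7*√7))² = -(-931*√7/33)² = -1*6067327/1089 = -6067327/1089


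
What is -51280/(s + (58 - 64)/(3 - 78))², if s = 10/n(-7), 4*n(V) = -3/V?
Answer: -72112500/12271009 ≈ -5.8767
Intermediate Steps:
n(V) = -3/(4*V) (n(V) = (-3/V)/4 = -3/(4*V))
s = 280/3 (s = 10/((-¾/(-7))) = 10/((-¾*(-⅐))) = 10/(3/28) = 10*(28/3) = 280/3 ≈ 93.333)
-51280/(s + (58 - 64)/(3 - 78))² = -51280/(280/3 + (58 - 64)/(3 - 78))² = -51280/(280/3 - 6/(-75))² = -51280/(280/3 - 6*(-1/75))² = -51280/(280/3 + 2/25)² = -51280/((7006/75)²) = -51280/49084036/5625 = -51280*5625/49084036 = -72112500/12271009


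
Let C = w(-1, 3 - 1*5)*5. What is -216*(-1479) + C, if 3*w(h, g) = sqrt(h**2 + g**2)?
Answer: 319464 + 5*sqrt(5)/3 ≈ 3.1947e+5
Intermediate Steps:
w(h, g) = sqrt(g**2 + h**2)/3 (w(h, g) = sqrt(h**2 + g**2)/3 = sqrt(g**2 + h**2)/3)
C = 5*sqrt(5)/3 (C = (sqrt((3 - 1*5)**2 + (-1)**2)/3)*5 = (sqrt((3 - 5)**2 + 1)/3)*5 = (sqrt((-2)**2 + 1)/3)*5 = (sqrt(4 + 1)/3)*5 = (sqrt(5)/3)*5 = 5*sqrt(5)/3 ≈ 3.7268)
-216*(-1479) + C = -216*(-1479) + 5*sqrt(5)/3 = 319464 + 5*sqrt(5)/3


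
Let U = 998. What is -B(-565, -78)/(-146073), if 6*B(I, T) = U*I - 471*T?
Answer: -263566/438219 ≈ -0.60145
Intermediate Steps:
B(I, T) = -157*T/2 + 499*I/3 (B(I, T) = (998*I - 471*T)/6 = (-471*T + 998*I)/6 = -157*T/2 + 499*I/3)
-B(-565, -78)/(-146073) = -(-157/2*(-78) + (499/3)*(-565))/(-146073) = -(6123 - 281935/3)*(-1/146073) = -1*(-263566/3)*(-1/146073) = (263566/3)*(-1/146073) = -263566/438219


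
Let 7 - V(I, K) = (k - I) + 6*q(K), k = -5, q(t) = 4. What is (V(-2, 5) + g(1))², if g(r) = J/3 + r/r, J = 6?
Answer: 121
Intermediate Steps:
g(r) = 3 (g(r) = 6/3 + r/r = 6*(⅓) + 1 = 2 + 1 = 3)
V(I, K) = -12 + I (V(I, K) = 7 - ((-5 - I) + 6*4) = 7 - ((-5 - I) + 24) = 7 - (19 - I) = 7 + (-19 + I) = -12 + I)
(V(-2, 5) + g(1))² = ((-12 - 2) + 3)² = (-14 + 3)² = (-11)² = 121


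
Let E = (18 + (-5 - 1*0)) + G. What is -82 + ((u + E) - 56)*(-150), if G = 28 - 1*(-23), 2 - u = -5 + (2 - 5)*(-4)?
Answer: -532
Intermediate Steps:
u = -5 (u = 2 - (-5 + (2 - 5)*(-4)) = 2 - (-5 - 3*(-4)) = 2 - (-5 + 12) = 2 - 1*7 = 2 - 7 = -5)
G = 51 (G = 28 + 23 = 51)
E = 64 (E = (18 + (-5 - 1*0)) + 51 = (18 + (-5 + 0)) + 51 = (18 - 5) + 51 = 13 + 51 = 64)
-82 + ((u + E) - 56)*(-150) = -82 + ((-5 + 64) - 56)*(-150) = -82 + (59 - 56)*(-150) = -82 + 3*(-150) = -82 - 450 = -532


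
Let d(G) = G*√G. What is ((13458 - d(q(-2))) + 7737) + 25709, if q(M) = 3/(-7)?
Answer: 46904 + 3*I*√21/49 ≈ 46904.0 + 0.28057*I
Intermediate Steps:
q(M) = -3/7 (q(M) = 3*(-⅐) = -3/7)
d(G) = G^(3/2)
((13458 - d(q(-2))) + 7737) + 25709 = ((13458 - (-3/7)^(3/2)) + 7737) + 25709 = ((13458 - (-3)*I*√21/49) + 7737) + 25709 = ((13458 + 3*I*√21/49) + 7737) + 25709 = (21195 + 3*I*√21/49) + 25709 = 46904 + 3*I*√21/49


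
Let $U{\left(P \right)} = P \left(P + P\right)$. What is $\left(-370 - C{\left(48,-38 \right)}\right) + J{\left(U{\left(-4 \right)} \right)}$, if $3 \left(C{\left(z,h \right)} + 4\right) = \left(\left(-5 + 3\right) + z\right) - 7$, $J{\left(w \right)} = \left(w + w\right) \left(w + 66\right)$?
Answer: $5893$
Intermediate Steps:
$U{\left(P \right)} = 2 P^{2}$ ($U{\left(P \right)} = P 2 P = 2 P^{2}$)
$J{\left(w \right)} = 2 w \left(66 + w\right)$
$C{\left(z,h \right)} = -7 + \frac{z}{3}$ ($C{\left(z,h \right)} = -4 + \frac{\left(\left(-5 + 3\right) + z\right) - 7}{3} = -4 + \frac{\left(-2 + z\right) - 7}{3} = -4 + \frac{-9 + z}{3} = -4 + \left(-3 + \frac{z}{3}\right) = -7 + \frac{z}{3}$)
$\left(-370 - C{\left(48,-38 \right)}\right) + J{\left(U{\left(-4 \right)} \right)} = \left(-370 - \left(-7 + \frac{1}{3} \cdot 48\right)\right) + 2 \cdot 2 \left(-4\right)^{2} \left(66 + 2 \left(-4\right)^{2}\right) = \left(-370 - \left(-7 + 16\right)\right) + 2 \cdot 2 \cdot 16 \left(66 + 2 \cdot 16\right) = \left(-370 - 9\right) + 2 \cdot 32 \left(66 + 32\right) = \left(-370 - 9\right) + 2 \cdot 32 \cdot 98 = -379 + 6272 = 5893$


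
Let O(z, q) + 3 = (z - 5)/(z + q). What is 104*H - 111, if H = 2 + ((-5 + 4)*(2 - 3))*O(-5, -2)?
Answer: -465/7 ≈ -66.429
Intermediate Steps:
O(z, q) = -3 + (-5 + z)/(q + z) (O(z, q) = -3 + (z - 5)/(z + q) = -3 + (-5 + z)/(q + z))
H = 3/7 (H = 2 + ((-5 + 4)*(2 - 3))*((-5 - 3*(-2) - 2*(-5))/(-2 - 5)) = 2 + (-1*(-1))*((-5 + 6 + 10)/(-7)) = 2 + 1*(-⅐*11) = 2 + 1*(-11/7) = 2 - 11/7 = 3/7 ≈ 0.42857)
104*H - 111 = 104*(3/7) - 111 = 312/7 - 111 = -465/7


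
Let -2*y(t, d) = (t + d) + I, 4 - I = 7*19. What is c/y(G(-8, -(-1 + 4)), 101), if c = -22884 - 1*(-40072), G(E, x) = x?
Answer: 34376/31 ≈ 1108.9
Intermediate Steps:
I = -129 (I = 4 - 7*19 = 4 - 1*133 = 4 - 133 = -129)
y(t, d) = 129/2 - d/2 - t/2 (y(t, d) = -((t + d) - 129)/2 = -((d + t) - 129)/2 = -(-129 + d + t)/2 = 129/2 - d/2 - t/2)
c = 17188 (c = -22884 + 40072 = 17188)
c/y(G(-8, -(-1 + 4)), 101) = 17188/(129/2 - ½*101 - (-1)*(-1 + 4)/2) = 17188/(129/2 - 101/2 - (-1)*3/2) = 17188/(129/2 - 101/2 - ½*(-3)) = 17188/(129/2 - 101/2 + 3/2) = 17188/(31/2) = 17188*(2/31) = 34376/31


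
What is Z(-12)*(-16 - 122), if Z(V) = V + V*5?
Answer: 9936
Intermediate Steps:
Z(V) = 6*V (Z(V) = V + 5*V = 6*V)
Z(-12)*(-16 - 122) = (6*(-12))*(-16 - 122) = -72*(-138) = 9936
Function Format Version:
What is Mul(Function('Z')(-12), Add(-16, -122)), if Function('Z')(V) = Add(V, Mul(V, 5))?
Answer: 9936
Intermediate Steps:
Function('Z')(V) = Mul(6, V) (Function('Z')(V) = Add(V, Mul(5, V)) = Mul(6, V))
Mul(Function('Z')(-12), Add(-16, -122)) = Mul(Mul(6, -12), Add(-16, -122)) = Mul(-72, -138) = 9936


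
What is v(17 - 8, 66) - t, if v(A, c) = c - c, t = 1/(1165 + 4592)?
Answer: -1/5757 ≈ -0.00017370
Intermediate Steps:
t = 1/5757 ≈ 0.00017370
v(A, c) = 0
v(17 - 8, 66) - t = 0 - 1*1/5757 = 0 - 1/5757 = -1/5757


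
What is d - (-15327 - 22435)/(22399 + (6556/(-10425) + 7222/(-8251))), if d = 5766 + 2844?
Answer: 16590913578488940/1926558120419 ≈ 8611.7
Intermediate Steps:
d = 8610
d - (-15327 - 22435)/(22399 + (6556/(-10425) + 7222/(-8251))) = 8610 - (-15327 - 22435)/(22399 + (6556/(-10425) + 7222/(-8251))) = 8610 - (-37762)/(22399 + (6556*(-1/10425) + 7222*(-1/8251))) = 8610 - (-37762)/(22399 + (-6556/10425 - 7222/8251)) = 8610 - (-37762)/(22399 - 129382906/86016675) = 8610 - (-37762)/1926558120419/86016675 = 8610 - (-37762)*86016675/1926558120419 = 8610 - 1*(-3248161681350/1926558120419) = 8610 + 3248161681350/1926558120419 = 16590913578488940/1926558120419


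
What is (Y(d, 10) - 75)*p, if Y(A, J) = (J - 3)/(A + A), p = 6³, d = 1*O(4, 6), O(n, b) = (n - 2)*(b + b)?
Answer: -32337/2 ≈ -16169.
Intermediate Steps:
O(n, b) = 2*b*(-2 + n) (O(n, b) = (-2 + n)*(2*b) = 2*b*(-2 + n))
d = 24 (d = 1*(2*6*(-2 + 4)) = 1*(2*6*2) = 1*24 = 24)
p = 216
Y(A, J) = (-3 + J)/(2*A) (Y(A, J) = (-3 + J)/((2*A)) = (-3 + J)*(1/(2*A)) = (-3 + J)/(2*A))
(Y(d, 10) - 75)*p = ((½)*(-3 + 10)/24 - 75)*216 = ((½)*(1/24)*7 - 75)*216 = (7/48 - 75)*216 = -3593/48*216 = -32337/2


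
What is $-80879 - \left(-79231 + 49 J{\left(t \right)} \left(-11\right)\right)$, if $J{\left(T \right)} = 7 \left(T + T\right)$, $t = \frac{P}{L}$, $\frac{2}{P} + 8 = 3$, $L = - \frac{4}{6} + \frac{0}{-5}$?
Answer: $\frac{14398}{5} \approx 2879.6$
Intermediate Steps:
$L = - \frac{2}{3}$ ($L = \left(-4\right) \frac{1}{6} + 0 \left(- \frac{1}{5}\right) = - \frac{2}{3} + 0 = - \frac{2}{3} \approx -0.66667$)
$P = - \frac{2}{5}$ ($P = \frac{2}{-8 + 3} = \frac{2}{-5} = 2 \left(- \frac{1}{5}\right) = - \frac{2}{5} \approx -0.4$)
$t = \frac{3}{5}$ ($t = - \frac{2}{5 \left(- \frac{2}{3}\right)} = \left(- \frac{2}{5}\right) \left(- \frac{3}{2}\right) = \frac{3}{5} \approx 0.6$)
$J{\left(T \right)} = 14 T$ ($J{\left(T \right)} = 7 \cdot 2 T = 14 T$)
$-80879 - \left(-79231 + 49 J{\left(t \right)} \left(-11\right)\right) = -80879 + \left(79231 - 49 \cdot 14 \cdot \frac{3}{5} \left(-11\right)\right) = -80879 + \left(79231 - 49 \cdot \frac{42}{5} \left(-11\right)\right) = -80879 + \left(79231 - \frac{2058}{5} \left(-11\right)\right) = -80879 + \left(79231 - - \frac{22638}{5}\right) = -80879 + \left(79231 + \frac{22638}{5}\right) = -80879 + \frac{418793}{5} = \frac{14398}{5}$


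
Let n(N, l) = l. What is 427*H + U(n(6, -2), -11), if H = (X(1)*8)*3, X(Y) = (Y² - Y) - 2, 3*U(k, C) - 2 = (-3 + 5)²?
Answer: -20494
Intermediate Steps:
U(k, C) = 2 (U(k, C) = ⅔ + (-3 + 5)²/3 = ⅔ + (⅓)*2² = ⅔ + (⅓)*4 = ⅔ + 4/3 = 2)
X(Y) = -2 + Y² - Y
H = -48 (H = ((-2 + 1² - 1*1)*8)*3 = ((-2 + 1 - 1)*8)*3 = -2*8*3 = -16*3 = -48)
427*H + U(n(6, -2), -11) = 427*(-48) + 2 = -20496 + 2 = -20494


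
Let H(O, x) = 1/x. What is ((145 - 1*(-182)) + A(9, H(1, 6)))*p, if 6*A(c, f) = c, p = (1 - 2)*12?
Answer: -3942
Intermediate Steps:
p = -12 (p = -1*12 = -12)
A(c, f) = c/6
((145 - 1*(-182)) + A(9, H(1, 6)))*p = ((145 - 1*(-182)) + (⅙)*9)*(-12) = ((145 + 182) + 3/2)*(-12) = (327 + 3/2)*(-12) = (657/2)*(-12) = -3942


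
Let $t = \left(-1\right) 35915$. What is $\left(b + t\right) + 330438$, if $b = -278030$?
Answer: $16493$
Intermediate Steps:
$t = -35915$
$\left(b + t\right) + 330438 = \left(-278030 - 35915\right) + 330438 = -313945 + 330438 = 16493$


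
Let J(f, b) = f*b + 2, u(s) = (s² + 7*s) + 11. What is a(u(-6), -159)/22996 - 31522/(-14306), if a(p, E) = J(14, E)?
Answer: 86632921/41122597 ≈ 2.1067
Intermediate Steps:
u(s) = 11 + s² + 7*s
J(f, b) = 2 + b*f (J(f, b) = b*f + 2 = 2 + b*f)
a(p, E) = 2 + 14*E (a(p, E) = 2 + E*14 = 2 + 14*E)
a(u(-6), -159)/22996 - 31522/(-14306) = (2 + 14*(-159))/22996 - 31522/(-14306) = (2 - 2226)*(1/22996) - 31522*(-1/14306) = -2224*1/22996 + 15761/7153 = -556/5749 + 15761/7153 = 86632921/41122597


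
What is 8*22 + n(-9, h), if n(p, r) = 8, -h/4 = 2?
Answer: 184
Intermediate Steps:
h = -8 (h = -4*2 = -8)
8*22 + n(-9, h) = 8*22 + 8 = 176 + 8 = 184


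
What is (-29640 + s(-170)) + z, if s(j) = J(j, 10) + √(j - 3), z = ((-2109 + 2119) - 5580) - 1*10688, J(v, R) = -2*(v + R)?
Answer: -45578 + I*√173 ≈ -45578.0 + 13.153*I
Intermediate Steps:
J(v, R) = -2*R - 2*v (J(v, R) = -2*(R + v) = -2*R - 2*v)
z = -16258 (z = (10 - 5580) - 10688 = -5570 - 10688 = -16258)
s(j) = -20 + √(-3 + j) - 2*j (s(j) = (-2*10 - 2*j) + √(j - 3) = (-20 - 2*j) + √(-3 + j) = -20 + √(-3 + j) - 2*j)
(-29640 + s(-170)) + z = (-29640 + (-20 + √(-3 - 170) - 2*(-170))) - 16258 = (-29640 + (-20 + √(-173) + 340)) - 16258 = (-29640 + (-20 + I*√173 + 340)) - 16258 = (-29640 + (320 + I*√173)) - 16258 = (-29320 + I*√173) - 16258 = -45578 + I*√173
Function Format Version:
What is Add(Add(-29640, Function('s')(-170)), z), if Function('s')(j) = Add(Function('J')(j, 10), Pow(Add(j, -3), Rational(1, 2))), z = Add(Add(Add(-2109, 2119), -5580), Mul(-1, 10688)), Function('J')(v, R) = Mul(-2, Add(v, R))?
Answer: Add(-45578, Mul(I, Pow(173, Rational(1, 2)))) ≈ Add(-45578., Mul(13.153, I))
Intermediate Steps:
Function('J')(v, R) = Add(Mul(-2, R), Mul(-2, v)) (Function('J')(v, R) = Mul(-2, Add(R, v)) = Add(Mul(-2, R), Mul(-2, v)))
z = -16258 (z = Add(Add(10, -5580), -10688) = Add(-5570, -10688) = -16258)
Function('s')(j) = Add(-20, Pow(Add(-3, j), Rational(1, 2)), Mul(-2, j)) (Function('s')(j) = Add(Add(Mul(-2, 10), Mul(-2, j)), Pow(Add(j, -3), Rational(1, 2))) = Add(Add(-20, Mul(-2, j)), Pow(Add(-3, j), Rational(1, 2))) = Add(-20, Pow(Add(-3, j), Rational(1, 2)), Mul(-2, j)))
Add(Add(-29640, Function('s')(-170)), z) = Add(Add(-29640, Add(-20, Pow(Add(-3, -170), Rational(1, 2)), Mul(-2, -170))), -16258) = Add(Add(-29640, Add(-20, Pow(-173, Rational(1, 2)), 340)), -16258) = Add(Add(-29640, Add(-20, Mul(I, Pow(173, Rational(1, 2))), 340)), -16258) = Add(Add(-29640, Add(320, Mul(I, Pow(173, Rational(1, 2))))), -16258) = Add(Add(-29320, Mul(I, Pow(173, Rational(1, 2)))), -16258) = Add(-45578, Mul(I, Pow(173, Rational(1, 2))))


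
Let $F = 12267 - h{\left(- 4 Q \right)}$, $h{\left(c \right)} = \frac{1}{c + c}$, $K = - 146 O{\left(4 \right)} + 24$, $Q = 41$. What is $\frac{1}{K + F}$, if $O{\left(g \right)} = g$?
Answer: $\frac{328}{3839897} \approx 8.5419 \cdot 10^{-5}$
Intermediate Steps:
$K = -560$ ($K = \left(-146\right) 4 + 24 = -584 + 24 = -560$)
$h{\left(c \right)} = \frac{1}{2 c}$
$F = \frac{4023577}{328}$ ($F = 12267 - \frac{1}{2 \left(\left(-4\right) 41\right)} = 12267 - \frac{1}{2 \left(-164\right)} = 12267 - \frac{1}{2} \left(- \frac{1}{164}\right) = 12267 - - \frac{1}{328} = 12267 + \frac{1}{328} = \frac{4023577}{328} \approx 12267.0$)
$\frac{1}{K + F} = \frac{1}{-560 + \frac{4023577}{328}} = \frac{1}{\frac{3839897}{328}} = \frac{328}{3839897}$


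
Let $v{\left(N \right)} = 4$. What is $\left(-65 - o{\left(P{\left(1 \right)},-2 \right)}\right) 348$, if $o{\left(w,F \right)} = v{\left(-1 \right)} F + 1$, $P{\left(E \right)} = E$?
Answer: $-20184$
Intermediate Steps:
$o{\left(w,F \right)} = 1 + 4 F$ ($o{\left(w,F \right)} = 4 F + 1 = 1 + 4 F$)
$\left(-65 - o{\left(P{\left(1 \right)},-2 \right)}\right) 348 = \left(-65 - \left(1 + 4 \left(-2\right)\right)\right) 348 = \left(-65 - \left(1 - 8\right)\right) 348 = \left(-65 - -7\right) 348 = \left(-65 + 7\right) 348 = \left(-58\right) 348 = -20184$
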